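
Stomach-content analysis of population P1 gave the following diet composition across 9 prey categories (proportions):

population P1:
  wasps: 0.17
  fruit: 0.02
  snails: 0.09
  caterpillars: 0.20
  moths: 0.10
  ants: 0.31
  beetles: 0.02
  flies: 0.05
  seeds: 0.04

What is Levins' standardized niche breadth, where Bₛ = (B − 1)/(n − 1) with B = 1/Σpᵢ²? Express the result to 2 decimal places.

0.54

Σpᵢ² = 0.17² + 0.02² + 0.09² + 0.20² + 0.10² + 0.31² + 0.02² + 0.05² + 0.04² = 0.0289 + 0.0004 + 0.0081 + 0.0400 + 0.0100 + 0.0961 + 0.0004 + 0.0025 + 0.0016 = 0.1880
B = 1 / 0.1880 = 5.3191
Bₛ = (B − 1)/(n − 1) = (5.3191 − 1)/(9 − 1) = 4.3191/8 = 0.5399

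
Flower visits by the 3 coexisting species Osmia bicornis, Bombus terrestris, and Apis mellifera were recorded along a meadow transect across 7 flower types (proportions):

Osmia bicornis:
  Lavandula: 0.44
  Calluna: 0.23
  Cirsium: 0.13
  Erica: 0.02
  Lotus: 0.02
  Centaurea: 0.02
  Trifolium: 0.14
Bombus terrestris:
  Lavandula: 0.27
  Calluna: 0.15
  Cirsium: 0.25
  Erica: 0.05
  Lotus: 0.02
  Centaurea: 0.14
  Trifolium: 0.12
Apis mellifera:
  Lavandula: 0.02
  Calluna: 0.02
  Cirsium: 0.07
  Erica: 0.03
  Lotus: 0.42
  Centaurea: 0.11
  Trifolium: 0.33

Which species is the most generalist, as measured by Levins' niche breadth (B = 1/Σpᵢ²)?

Σp_bicoᵢ² = 0.44² + 0.23² + 0.13² + 0.02² + 0.02² + 0.02² + 0.14² = 0.1936 + 0.0529 + 0.0169 + 0.0004 + 0.0004 + 0.0004 + 0.0196 = 0.2842
B_bico = 1 / 0.2842 = 3.5186
Σp_terrᵢ² = 0.27² + 0.15² + 0.25² + 0.05² + 0.02² + 0.14² + 0.12² = 0.0729 + 0.0225 + 0.0625 + 0.0025 + 0.0004 + 0.0196 + 0.0144 = 0.1948
B_terr = 1 / 0.1948 = 5.1335
Σp_mellᵢ² = 0.02² + 0.02² + 0.07² + 0.03² + 0.42² + 0.11² + 0.33² = 0.0004 + 0.0004 + 0.0049 + 0.0009 + 0.1764 + 0.0121 + 0.1089 = 0.3040
B_mell = 1 / 0.3040 = 3.2895
Highest B → broadest niche (most generalist): Bombus terrestris (B = 5.13).

Bombus terrestris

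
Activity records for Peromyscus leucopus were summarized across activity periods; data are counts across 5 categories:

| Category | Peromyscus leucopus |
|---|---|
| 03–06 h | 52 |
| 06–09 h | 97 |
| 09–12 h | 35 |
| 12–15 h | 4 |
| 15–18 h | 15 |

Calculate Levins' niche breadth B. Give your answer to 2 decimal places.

3.03

Proportions for Peromyscus leucopus (n=203): 52/203=0.2562, 97/203=0.4778, 35/203=0.1724, 4/203=0.0197, 15/203=0.0739
Σpᵢ² = 0.2562² + 0.4778² + 0.1724² + 0.0197² + 0.0739² = 0.065638 + 0.228293 + 0.029722 + 0.000388 + 0.005461 = 0.329502
B = 1 / 0.329502 = 3.0349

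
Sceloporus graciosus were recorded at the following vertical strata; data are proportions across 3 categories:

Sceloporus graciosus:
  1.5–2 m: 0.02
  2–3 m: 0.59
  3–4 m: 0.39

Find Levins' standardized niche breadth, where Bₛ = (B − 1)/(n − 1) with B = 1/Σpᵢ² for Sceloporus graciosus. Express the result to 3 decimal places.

0.499

Σpᵢ² = 0.02² + 0.59² + 0.39² = 0.0004 + 0.3481 + 0.1521 = 0.5006
B = 1 / 0.5006 = 1.99760
Bₛ = (B − 1)/(n − 1) = (1.99760 − 1)/(3 − 1) = 0.99760/2 = 0.49880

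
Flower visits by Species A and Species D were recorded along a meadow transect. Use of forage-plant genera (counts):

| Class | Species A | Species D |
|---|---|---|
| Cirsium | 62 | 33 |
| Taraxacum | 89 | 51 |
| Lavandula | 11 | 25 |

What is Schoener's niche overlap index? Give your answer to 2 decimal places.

0.84

Proportions for Species A (n=162): 62/162=0.3827, 89/162=0.5494, 11/162=0.0679
Proportions for Species D (n=109): 33/109=0.3028, 51/109=0.4679, 25/109=0.2294
Σ|p₁ᵢ − p₂ᵢ| = 0.0799 + 0.0815 + 0.1615 = 0.3229
D = 1 − ½ × 0.3229 = 1 − 0.16145 = 0.83855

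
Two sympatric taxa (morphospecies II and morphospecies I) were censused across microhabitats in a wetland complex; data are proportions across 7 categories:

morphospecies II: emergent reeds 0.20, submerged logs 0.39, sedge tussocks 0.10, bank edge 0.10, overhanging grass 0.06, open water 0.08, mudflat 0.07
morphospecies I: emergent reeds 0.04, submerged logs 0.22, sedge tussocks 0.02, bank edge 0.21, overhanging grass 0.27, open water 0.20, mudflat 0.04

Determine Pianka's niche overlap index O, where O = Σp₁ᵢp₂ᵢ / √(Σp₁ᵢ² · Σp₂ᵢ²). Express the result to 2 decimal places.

Σ p₁ᵢp₂ᵢ = 0.0080 + 0.0858 + 0.0020 + 0.0210 + 0.0162 + 0.0160 + 0.0028 = 0.1518
Σp_1ᵢ² = 0.20² + 0.39² + 0.10² + 0.10² + 0.06² + 0.08² + 0.07² = 0.0400 + 0.1521 + 0.0100 + 0.0100 + 0.0036 + 0.0064 + 0.0049 = 0.2270
Σp_2ᵢ² = 0.04² + 0.22² + 0.02² + 0.21² + 0.27² + 0.20² + 0.04² = 0.0016 + 0.0484 + 0.0004 + 0.0441 + 0.0729 + 0.0400 + 0.0016 = 0.2090
O = 0.1518 / √(0.2270 × 0.2090) = 0.1518 / 0.21781 = 0.6969

0.70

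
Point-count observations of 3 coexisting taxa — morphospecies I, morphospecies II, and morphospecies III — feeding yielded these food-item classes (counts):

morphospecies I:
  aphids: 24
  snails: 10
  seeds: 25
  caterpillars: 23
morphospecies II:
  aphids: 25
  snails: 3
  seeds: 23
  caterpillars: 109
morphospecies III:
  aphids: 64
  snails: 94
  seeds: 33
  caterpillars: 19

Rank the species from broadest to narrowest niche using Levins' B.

Proportions for morphospecies I (n=82): 24/82=0.2927, 10/82=0.1220, 25/82=0.3049, 23/82=0.2805
Proportions for morphospecies II (n=160): 25/160=0.1563, 3/160=0.0188, 23/160=0.1438, 109/160=0.6813
Proportions for morphospecies III (n=210): 64/210=0.3048, 94/210=0.4476, 33/210=0.1571, 19/210=0.0905
Σp_Iᵢ² = 0.2927² + 0.1220² + 0.3049² + 0.2805² = 0.085673 + 0.014884 + 0.092964 + 0.078680 = 0.272201
B_I = 1 / 0.272201 = 3.6738
Σp_IIᵢ² = 0.1563² + 0.0188² + 0.1438² + 0.6813² = 0.024430 + 0.000353 + 0.020678 + 0.464170 = 0.509631
B_II = 1 / 0.509631 = 1.9622
Σp_IIIᵢ² = 0.3048² + 0.4476² + 0.1571² + 0.0905² = 0.092903 + 0.200346 + 0.024680 + 0.008190 = 0.326119
B_III = 1 / 0.326119 = 3.0664
Ranking by B (broadest → narrowest): morphospecies I (3.67) > morphospecies III (3.07) > morphospecies II (1.96)

morphospecies I > morphospecies III > morphospecies II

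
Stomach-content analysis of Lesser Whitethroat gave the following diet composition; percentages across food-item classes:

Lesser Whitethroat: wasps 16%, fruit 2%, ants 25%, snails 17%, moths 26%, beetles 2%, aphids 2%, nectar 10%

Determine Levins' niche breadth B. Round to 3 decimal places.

Convert percentages to proportions (divide by 100).
Σpᵢ² = 0.16² + 0.02² + 0.25² + 0.17² + 0.26² + 0.02² + 0.02² + 0.10² = 0.0256 + 0.0004 + 0.0625 + 0.0289 + 0.0676 + 0.0004 + 0.0004 + 0.0100 = 0.1958
B = 1 / 0.1958 = 5.10725

5.107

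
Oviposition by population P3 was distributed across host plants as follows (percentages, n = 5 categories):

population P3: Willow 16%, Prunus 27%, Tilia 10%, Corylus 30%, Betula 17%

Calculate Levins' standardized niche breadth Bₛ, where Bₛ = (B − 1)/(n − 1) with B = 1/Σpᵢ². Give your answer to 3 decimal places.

0.849

Convert percentages to proportions (divide by 100).
Σpᵢ² = 0.16² + 0.27² + 0.10² + 0.30² + 0.17² = 0.0256 + 0.0729 + 0.0100 + 0.0900 + 0.0289 = 0.2274
B = 1 / 0.2274 = 4.39754
Bₛ = (B − 1)/(n − 1) = (4.39754 − 1)/(5 − 1) = 3.39754/4 = 0.84939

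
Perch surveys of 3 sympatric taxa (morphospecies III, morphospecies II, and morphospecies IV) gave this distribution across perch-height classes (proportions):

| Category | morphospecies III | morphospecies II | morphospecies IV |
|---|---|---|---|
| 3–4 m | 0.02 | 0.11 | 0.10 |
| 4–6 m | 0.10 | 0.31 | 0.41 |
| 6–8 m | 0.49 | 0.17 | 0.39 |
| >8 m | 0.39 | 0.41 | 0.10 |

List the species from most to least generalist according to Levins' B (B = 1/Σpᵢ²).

morphospecies II > morphospecies IV > morphospecies III

Σp_IIIᵢ² = 0.02² + 0.10² + 0.49² + 0.39² = 0.0004 + 0.0100 + 0.2401 + 0.1521 = 0.4026
B_III = 1 / 0.4026 = 2.4839
Σp_IIᵢ² = 0.11² + 0.31² + 0.17² + 0.41² = 0.0121 + 0.0961 + 0.0289 + 0.1681 = 0.3052
B_II = 1 / 0.3052 = 3.2765
Σp_IVᵢ² = 0.10² + 0.41² + 0.39² + 0.10² = 0.0100 + 0.1681 + 0.1521 + 0.0100 = 0.3402
B_IV = 1 / 0.3402 = 2.9394
Ranking by B (broadest → narrowest): morphospecies II (3.28) > morphospecies IV (2.94) > morphospecies III (2.48)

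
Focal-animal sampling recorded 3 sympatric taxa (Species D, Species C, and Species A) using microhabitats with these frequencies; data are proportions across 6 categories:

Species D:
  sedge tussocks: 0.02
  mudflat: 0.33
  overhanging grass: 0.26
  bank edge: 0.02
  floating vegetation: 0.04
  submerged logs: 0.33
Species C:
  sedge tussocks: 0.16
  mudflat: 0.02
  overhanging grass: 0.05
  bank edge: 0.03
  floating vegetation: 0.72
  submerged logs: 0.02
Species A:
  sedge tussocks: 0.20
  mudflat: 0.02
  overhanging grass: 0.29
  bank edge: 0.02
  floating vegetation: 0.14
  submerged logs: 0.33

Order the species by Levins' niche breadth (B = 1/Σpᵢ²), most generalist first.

Σp_Dᵢ² = 0.02² + 0.33² + 0.26² + 0.02² + 0.04² + 0.33² = 0.0004 + 0.1089 + 0.0676 + 0.0004 + 0.0016 + 0.1089 = 0.2878
B_D = 1 / 0.2878 = 3.4746
Σp_Cᵢ² = 0.16² + 0.02² + 0.05² + 0.03² + 0.72² + 0.02² = 0.0256 + 0.0004 + 0.0025 + 0.0009 + 0.5184 + 0.0004 = 0.5482
B_C = 1 / 0.5482 = 1.8242
Σp_Aᵢ² = 0.20² + 0.02² + 0.29² + 0.02² + 0.14² + 0.33² = 0.0400 + 0.0004 + 0.0841 + 0.0004 + 0.0196 + 0.1089 = 0.2534
B_A = 1 / 0.2534 = 3.9463
Ranking by B (broadest → narrowest): Species A (3.95) > Species D (3.47) > Species C (1.82)

Species A > Species D > Species C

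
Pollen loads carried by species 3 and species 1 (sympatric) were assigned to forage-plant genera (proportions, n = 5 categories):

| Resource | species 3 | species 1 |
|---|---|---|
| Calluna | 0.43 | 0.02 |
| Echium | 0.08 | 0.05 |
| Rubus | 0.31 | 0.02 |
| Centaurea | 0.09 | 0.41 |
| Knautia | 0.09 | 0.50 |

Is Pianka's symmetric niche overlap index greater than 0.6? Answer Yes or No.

No

Σ p₁ᵢp₂ᵢ = 0.0086 + 0.0040 + 0.0062 + 0.0369 + 0.0450 = 0.1007
Σp_1ᵢ² = 0.43² + 0.08² + 0.31² + 0.09² + 0.09² = 0.1849 + 0.0064 + 0.0961 + 0.0081 + 0.0081 = 0.3036
Σp_2ᵢ² = 0.02² + 0.05² + 0.02² + 0.41² + 0.50² = 0.0004 + 0.0025 + 0.0004 + 0.1681 + 0.2500 = 0.4214
O = 0.1007 / √(0.3036 × 0.4214) = 0.1007 / 0.35768 = 0.2815
O = 0.2815 < 0.6 → No.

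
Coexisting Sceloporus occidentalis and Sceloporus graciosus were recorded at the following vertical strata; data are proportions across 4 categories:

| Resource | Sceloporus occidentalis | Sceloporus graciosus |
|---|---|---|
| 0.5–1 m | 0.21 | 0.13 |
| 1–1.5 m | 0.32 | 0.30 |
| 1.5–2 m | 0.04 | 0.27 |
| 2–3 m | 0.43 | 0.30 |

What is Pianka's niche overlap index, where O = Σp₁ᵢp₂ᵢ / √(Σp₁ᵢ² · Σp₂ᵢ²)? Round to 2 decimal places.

0.88

Σ p₁ᵢp₂ᵢ = 0.0273 + 0.0960 + 0.0108 + 0.1290 = 0.2631
Σp_1ᵢ² = 0.21² + 0.32² + 0.04² + 0.43² = 0.0441 + 0.1024 + 0.0016 + 0.1849 = 0.3330
Σp_2ᵢ² = 0.13² + 0.30² + 0.27² + 0.30² = 0.0169 + 0.0900 + 0.0729 + 0.0900 = 0.2698
O = 0.2631 / √(0.3330 × 0.2698) = 0.2631 / 0.29974 = 0.8778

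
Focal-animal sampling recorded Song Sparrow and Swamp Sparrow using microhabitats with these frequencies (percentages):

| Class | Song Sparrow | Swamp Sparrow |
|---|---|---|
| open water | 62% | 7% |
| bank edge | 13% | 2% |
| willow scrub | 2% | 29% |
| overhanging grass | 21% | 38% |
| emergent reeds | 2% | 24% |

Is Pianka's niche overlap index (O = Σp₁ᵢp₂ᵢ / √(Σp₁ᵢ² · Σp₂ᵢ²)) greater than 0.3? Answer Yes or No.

Yes

Convert percentages to proportions (divide by 100).
Σ p₁ᵢp₂ᵢ = 0.0434 + 0.0026 + 0.0058 + 0.0798 + 0.0048 = 0.1364
Σp_1ᵢ² = 0.62² + 0.13² + 0.02² + 0.21² + 0.02² = 0.3844 + 0.0169 + 0.0004 + 0.0441 + 0.0004 = 0.4462
Σp_2ᵢ² = 0.07² + 0.02² + 0.29² + 0.38² + 0.24² = 0.0049 + 0.0004 + 0.0841 + 0.1444 + 0.0576 = 0.2914
O = 0.1364 / √(0.4462 × 0.2914) = 0.1364 / 0.36059 = 0.3783
O = 0.3783 > 0.3 → Yes.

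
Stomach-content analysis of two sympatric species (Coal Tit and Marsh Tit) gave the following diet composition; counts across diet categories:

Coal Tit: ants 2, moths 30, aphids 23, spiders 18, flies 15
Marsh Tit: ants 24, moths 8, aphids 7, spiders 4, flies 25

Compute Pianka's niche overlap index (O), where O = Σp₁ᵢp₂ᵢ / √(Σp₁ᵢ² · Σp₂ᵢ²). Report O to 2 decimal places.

0.55

Proportions for Coal Tit (n=88): 2/88=0.0227, 30/88=0.3409, 23/88=0.2614, 18/88=0.2045, 15/88=0.1705
Proportions for Marsh Tit (n=68): 24/68=0.3529, 8/68=0.1176, 7/68=0.1029, 4/68=0.0588, 25/68=0.3676
Σ p₁ᵢp₂ᵢ = 0.008011 + 0.040090 + 0.026898 + 0.012025 + 0.062676 = 0.149700
Σp_1ᵢ² = 0.0227² + 0.3409² + 0.2614² + 0.2045² + 0.1705² = 0.000515 + 0.116213 + 0.068330 + 0.041820 + 0.029070 = 0.255948
Σp_2ᵢ² = 0.3529² + 0.1176² + 0.1029² + 0.0588² + 0.3676² = 0.124538 + 0.013830 + 0.010588 + 0.003457 + 0.135130 = 0.287543
O = 0.149700 / √(0.255948 × 0.287543) = 0.149700 / 0.2712859 = 0.5518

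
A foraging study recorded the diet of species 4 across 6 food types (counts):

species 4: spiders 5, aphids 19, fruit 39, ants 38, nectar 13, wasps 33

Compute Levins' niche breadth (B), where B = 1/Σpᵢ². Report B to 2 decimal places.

4.69

Proportions for species 4 (n=147): 5/147=0.0340, 19/147=0.1293, 39/147=0.2653, 38/147=0.2585, 13/147=0.0884, 33/147=0.2245
Σpᵢ² = 0.0340² + 0.1293² + 0.2653² + 0.2585² + 0.0884² + 0.2245² = 0.001156 + 0.016718 + 0.070384 + 0.066822 + 0.007815 + 0.050400 = 0.213295
B = 1 / 0.213295 = 4.6883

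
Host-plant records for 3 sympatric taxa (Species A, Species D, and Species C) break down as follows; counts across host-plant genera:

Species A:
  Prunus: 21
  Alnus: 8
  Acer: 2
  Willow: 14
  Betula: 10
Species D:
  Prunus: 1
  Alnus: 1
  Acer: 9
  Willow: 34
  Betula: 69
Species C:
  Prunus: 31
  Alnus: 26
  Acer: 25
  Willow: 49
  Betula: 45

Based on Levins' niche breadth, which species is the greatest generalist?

Proportions for Species A (n=55): 21/55=0.3818, 8/55=0.1455, 2/55=0.0364, 14/55=0.2545, 10/55=0.1818
Proportions for Species D (n=114): 1/114=0.0088, 1/114=0.0088, 9/114=0.0789, 34/114=0.2982, 69/114=0.6053
Proportions for Species C (n=176): 31/176=0.1761, 26/176=0.1477, 25/176=0.1420, 49/176=0.2784, 45/176=0.2557
Σp_Aᵢ² = 0.3818² + 0.1455² + 0.0364² + 0.2545² + 0.1818² = 0.145771 + 0.021170 + 0.001325 + 0.064770 + 0.033051 = 0.266087
B_A = 1 / 0.266087 = 3.7582
Σp_Dᵢ² = 0.0088² + 0.0088² + 0.0789² + 0.2982² + 0.6053² = 0.000077 + 0.000077 + 0.006225 + 0.088923 + 0.366388 = 0.461690
B_D = 1 / 0.461690 = 2.1660
Σp_Cᵢ² = 0.1761² + 0.1477² + 0.1420² + 0.2784² + 0.2557² = 0.031011 + 0.021815 + 0.020164 + 0.077507 + 0.065382 = 0.215879
B_C = 1 / 0.215879 = 4.6322
Highest B → broadest niche (most generalist): Species C (B = 4.63).

Species C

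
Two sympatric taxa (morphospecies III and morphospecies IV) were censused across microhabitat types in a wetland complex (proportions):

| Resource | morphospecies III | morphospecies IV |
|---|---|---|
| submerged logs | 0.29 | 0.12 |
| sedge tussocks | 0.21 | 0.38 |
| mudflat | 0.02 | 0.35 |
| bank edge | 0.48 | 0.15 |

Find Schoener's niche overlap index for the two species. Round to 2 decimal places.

Σ|p₁ᵢ − p₂ᵢ| = 0.17 + 0.17 + 0.33 + 0.33 = 1.00
D = 1 − ½ × 1.00 = 1 − 0.500 = 0.5000

0.50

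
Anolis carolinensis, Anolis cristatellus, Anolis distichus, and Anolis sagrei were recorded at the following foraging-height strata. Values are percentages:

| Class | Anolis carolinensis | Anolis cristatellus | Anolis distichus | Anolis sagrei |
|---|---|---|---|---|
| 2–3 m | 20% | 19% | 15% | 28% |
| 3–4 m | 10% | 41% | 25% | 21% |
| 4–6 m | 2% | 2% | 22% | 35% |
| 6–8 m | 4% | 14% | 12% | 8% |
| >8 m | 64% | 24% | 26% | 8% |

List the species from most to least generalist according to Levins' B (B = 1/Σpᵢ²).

Convert percentages to proportions (divide by 100).
Σp_caroᵢ² = 0.20² + 0.10² + 0.02² + 0.04² + 0.64² = 0.0400 + 0.0100 + 0.0004 + 0.0016 + 0.4096 = 0.4616
B_caro = 1 / 0.4616 = 2.1664
Σp_crisᵢ² = 0.19² + 0.41² + 0.02² + 0.14² + 0.24² = 0.0361 + 0.1681 + 0.0004 + 0.0196 + 0.0576 = 0.2818
B_cris = 1 / 0.2818 = 3.5486
Σp_distᵢ² = 0.15² + 0.25² + 0.22² + 0.12² + 0.26² = 0.0225 + 0.0625 + 0.0484 + 0.0144 + 0.0676 = 0.2154
B_dist = 1 / 0.2154 = 4.6425
Σp_sagrᵢ² = 0.28² + 0.21² + 0.35² + 0.08² + 0.08² = 0.0784 + 0.0441 + 0.1225 + 0.0064 + 0.0064 = 0.2578
B_sagr = 1 / 0.2578 = 3.8790
Ranking by B (broadest → narrowest): Anolis distichus (4.64) > Anolis sagrei (3.88) > Anolis cristatellus (3.55) > Anolis carolinensis (2.17)

Anolis distichus > Anolis sagrei > Anolis cristatellus > Anolis carolinensis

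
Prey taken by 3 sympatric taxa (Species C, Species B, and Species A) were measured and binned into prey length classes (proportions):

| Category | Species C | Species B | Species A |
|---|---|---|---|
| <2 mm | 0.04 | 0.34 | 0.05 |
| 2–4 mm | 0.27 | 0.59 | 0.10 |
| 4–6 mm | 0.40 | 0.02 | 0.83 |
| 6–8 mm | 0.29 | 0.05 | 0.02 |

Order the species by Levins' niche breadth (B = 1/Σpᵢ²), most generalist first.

Σp_Cᵢ² = 0.04² + 0.27² + 0.40² + 0.29² = 0.0016 + 0.0729 + 0.1600 + 0.0841 = 0.3186
B_C = 1 / 0.3186 = 3.1387
Σp_Bᵢ² = 0.34² + 0.59² + 0.02² + 0.05² = 0.1156 + 0.3481 + 0.0004 + 0.0025 = 0.4666
B_B = 1 / 0.4666 = 2.1432
Σp_Aᵢ² = 0.05² + 0.10² + 0.83² + 0.02² = 0.0025 + 0.0100 + 0.6889 + 0.0004 = 0.7018
B_A = 1 / 0.7018 = 1.4249
Ranking by B (broadest → narrowest): Species C (3.14) > Species B (2.14) > Species A (1.42)

Species C > Species B > Species A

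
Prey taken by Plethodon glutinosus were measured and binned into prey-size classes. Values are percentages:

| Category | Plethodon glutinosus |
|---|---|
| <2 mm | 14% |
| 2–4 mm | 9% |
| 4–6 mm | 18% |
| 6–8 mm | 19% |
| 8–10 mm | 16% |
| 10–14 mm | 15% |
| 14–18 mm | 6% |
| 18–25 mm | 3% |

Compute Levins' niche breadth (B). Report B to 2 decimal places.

6.72

Convert percentages to proportions (divide by 100).
Σpᵢ² = 0.14² + 0.09² + 0.18² + 0.19² + 0.16² + 0.15² + 0.06² + 0.03² = 0.0196 + 0.0081 + 0.0324 + 0.0361 + 0.0256 + 0.0225 + 0.0036 + 0.0009 = 0.1488
B = 1 / 0.1488 = 6.7204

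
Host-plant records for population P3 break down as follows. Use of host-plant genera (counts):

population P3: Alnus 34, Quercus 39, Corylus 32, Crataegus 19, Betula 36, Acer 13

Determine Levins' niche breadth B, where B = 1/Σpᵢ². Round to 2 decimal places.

Proportions for population P3 (n=173): 34/173=0.1965, 39/173=0.2254, 32/173=0.1850, 19/173=0.1098, 36/173=0.2081, 13/173=0.0751
Σpᵢ² = 0.1965² + 0.2254² + 0.1850² + 0.1098² + 0.2081² + 0.0751² = 0.038612 + 0.050805 + 0.034225 + 0.012056 + 0.043306 + 0.005640 = 0.184644
B = 1 / 0.184644 = 5.4158

5.42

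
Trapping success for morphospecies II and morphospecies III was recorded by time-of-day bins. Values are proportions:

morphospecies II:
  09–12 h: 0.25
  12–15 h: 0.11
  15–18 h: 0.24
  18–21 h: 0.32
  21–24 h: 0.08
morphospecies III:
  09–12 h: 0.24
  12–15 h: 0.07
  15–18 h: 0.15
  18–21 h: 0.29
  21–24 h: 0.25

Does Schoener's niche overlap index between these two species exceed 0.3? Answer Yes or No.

Σ|p₁ᵢ − p₂ᵢ| = 0.01 + 0.04 + 0.09 + 0.03 + 0.17 = 0.34
D = 1 − ½ × 0.34 = 1 − 0.170 = 0.8300
D = 0.8300 > 0.3 → Yes.

Yes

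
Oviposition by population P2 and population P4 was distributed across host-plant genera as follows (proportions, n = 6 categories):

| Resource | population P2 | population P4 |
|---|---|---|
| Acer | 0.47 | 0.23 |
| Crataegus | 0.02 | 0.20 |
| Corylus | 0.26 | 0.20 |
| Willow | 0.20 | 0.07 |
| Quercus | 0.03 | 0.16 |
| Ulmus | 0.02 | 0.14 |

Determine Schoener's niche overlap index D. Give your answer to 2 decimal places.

Σ|p₁ᵢ − p₂ᵢ| = 0.24 + 0.18 + 0.06 + 0.13 + 0.13 + 0.12 = 0.86
D = 1 − ½ × 0.86 = 1 − 0.430 = 0.5700

0.57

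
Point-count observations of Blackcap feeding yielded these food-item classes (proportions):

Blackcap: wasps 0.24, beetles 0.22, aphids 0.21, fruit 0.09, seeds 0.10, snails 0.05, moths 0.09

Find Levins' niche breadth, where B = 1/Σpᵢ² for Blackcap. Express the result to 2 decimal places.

5.59

Σpᵢ² = 0.24² + 0.22² + 0.21² + 0.09² + 0.10² + 0.05² + 0.09² = 0.0576 + 0.0484 + 0.0441 + 0.0081 + 0.0100 + 0.0025 + 0.0081 = 0.1788
B = 1 / 0.1788 = 5.5928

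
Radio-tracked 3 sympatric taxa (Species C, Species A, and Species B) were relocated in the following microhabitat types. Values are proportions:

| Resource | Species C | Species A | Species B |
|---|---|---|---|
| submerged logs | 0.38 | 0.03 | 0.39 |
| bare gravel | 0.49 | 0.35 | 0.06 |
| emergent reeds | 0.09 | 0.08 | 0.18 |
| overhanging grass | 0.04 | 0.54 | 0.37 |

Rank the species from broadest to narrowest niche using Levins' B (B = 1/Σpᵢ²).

Species B > Species C > Species A

Σp_Cᵢ² = 0.38² + 0.49² + 0.09² + 0.04² = 0.1444 + 0.2401 + 0.0081 + 0.0016 = 0.3942
B_C = 1 / 0.3942 = 2.5368
Σp_Aᵢ² = 0.03² + 0.35² + 0.08² + 0.54² = 0.0009 + 0.1225 + 0.0064 + 0.2916 = 0.4214
B_A = 1 / 0.4214 = 2.3730
Σp_Bᵢ² = 0.39² + 0.06² + 0.18² + 0.37² = 0.1521 + 0.0036 + 0.0324 + 0.1369 = 0.3250
B_B = 1 / 0.3250 = 3.0769
Ranking by B (broadest → narrowest): Species B (3.08) > Species C (2.54) > Species A (2.37)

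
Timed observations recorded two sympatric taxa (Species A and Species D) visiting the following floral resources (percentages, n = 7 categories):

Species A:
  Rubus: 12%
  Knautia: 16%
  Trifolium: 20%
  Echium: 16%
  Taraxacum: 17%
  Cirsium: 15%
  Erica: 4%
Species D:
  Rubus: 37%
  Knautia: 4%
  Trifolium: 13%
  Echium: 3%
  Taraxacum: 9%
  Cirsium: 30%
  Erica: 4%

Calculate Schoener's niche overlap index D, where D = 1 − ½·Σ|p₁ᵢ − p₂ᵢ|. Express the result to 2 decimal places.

0.60

Convert percentages to proportions (divide by 100).
Σ|p₁ᵢ − p₂ᵢ| = 0.25 + 0.12 + 0.07 + 0.13 + 0.08 + 0.15 + 0.00 = 0.80
D = 1 − ½ × 0.80 = 1 − 0.400 = 0.6000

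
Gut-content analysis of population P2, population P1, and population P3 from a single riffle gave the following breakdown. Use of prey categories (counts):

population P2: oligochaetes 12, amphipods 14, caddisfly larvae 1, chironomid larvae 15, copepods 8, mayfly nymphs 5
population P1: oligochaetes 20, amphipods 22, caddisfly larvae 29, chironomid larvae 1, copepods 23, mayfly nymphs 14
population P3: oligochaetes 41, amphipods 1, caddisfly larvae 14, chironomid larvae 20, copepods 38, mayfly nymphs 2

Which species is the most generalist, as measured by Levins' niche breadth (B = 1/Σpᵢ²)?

Proportions for population P2 (n=55): 12/55=0.2182, 14/55=0.2545, 1/55=0.0182, 15/55=0.2727, 8/55=0.1455, 5/55=0.0909
Proportions for population P1 (n=109): 20/109=0.1835, 22/109=0.2018, 29/109=0.2661, 1/109=0.0092, 23/109=0.2110, 14/109=0.1284
Proportions for population P3 (n=116): 41/116=0.3534, 1/116=0.0086, 14/116=0.1207, 20/116=0.1724, 38/116=0.3276, 2/116=0.0172
Σp_P2ᵢ² = 0.2182² + 0.2545² + 0.0182² + 0.2727² + 0.1455² + 0.0909² = 0.047611 + 0.064770 + 0.000331 + 0.074365 + 0.021170 + 0.008263 = 0.216510
B_P2 = 1 / 0.216510 = 4.6187
Σp_P1ᵢ² = 0.1835² + 0.2018² + 0.2661² + 0.0092² + 0.2110² + 0.1284² = 0.033672 + 0.040723 + 0.070809 + 0.000085 + 0.044521 + 0.016487 = 0.206297
B_P1 = 1 / 0.206297 = 4.8474
Σp_P3ᵢ² = 0.3534² + 0.0086² + 0.1207² + 0.1724² + 0.3276² + 0.0172² = 0.124892 + 0.000074 + 0.014568 + 0.029722 + 0.107322 + 0.000296 = 0.276874
B_P3 = 1 / 0.276874 = 3.6118
Highest B → broadest niche (most generalist): population P1 (B = 4.85).

population P1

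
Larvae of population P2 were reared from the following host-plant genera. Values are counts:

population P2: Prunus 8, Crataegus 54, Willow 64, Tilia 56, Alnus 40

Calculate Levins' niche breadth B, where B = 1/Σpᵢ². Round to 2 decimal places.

4.17

Proportions for population P2 (n=222): 8/222=0.0360, 54/222=0.2432, 64/222=0.2883, 56/222=0.2523, 40/222=0.1802
Σpᵢ² = 0.0360² + 0.2432² + 0.2883² + 0.2523² + 0.1802² = 0.001296 + 0.059146 + 0.083117 + 0.063655 + 0.032472 = 0.239686
B = 1 / 0.239686 = 4.1721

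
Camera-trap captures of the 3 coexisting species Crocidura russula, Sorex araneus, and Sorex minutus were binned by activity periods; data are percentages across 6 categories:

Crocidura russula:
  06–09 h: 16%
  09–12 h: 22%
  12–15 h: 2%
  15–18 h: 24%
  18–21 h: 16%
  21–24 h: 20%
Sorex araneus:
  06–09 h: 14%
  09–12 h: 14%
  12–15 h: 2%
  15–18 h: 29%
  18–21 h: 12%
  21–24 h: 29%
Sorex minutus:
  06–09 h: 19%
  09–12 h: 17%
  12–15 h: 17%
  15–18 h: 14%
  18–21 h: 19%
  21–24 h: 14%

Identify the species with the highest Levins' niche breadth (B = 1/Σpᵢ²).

Sorex minutus

Convert percentages to proportions (divide by 100).
Σp_russᵢ² = 0.16² + 0.22² + 0.02² + 0.24² + 0.16² + 0.20² = 0.0256 + 0.0484 + 0.0004 + 0.0576 + 0.0256 + 0.0400 = 0.1976
B_russ = 1 / 0.1976 = 5.0607
Σp_aranᵢ² = 0.14² + 0.14² + 0.02² + 0.29² + 0.12² + 0.29² = 0.0196 + 0.0196 + 0.0004 + 0.0841 + 0.0144 + 0.0841 = 0.2222
B_aran = 1 / 0.2222 = 4.5005
Σp_minuᵢ² = 0.19² + 0.17² + 0.17² + 0.14² + 0.19² + 0.14² = 0.0361 + 0.0289 + 0.0289 + 0.0196 + 0.0361 + 0.0196 = 0.1692
B_minu = 1 / 0.1692 = 5.9102
Highest B → broadest niche (most generalist): Sorex minutus (B = 5.91).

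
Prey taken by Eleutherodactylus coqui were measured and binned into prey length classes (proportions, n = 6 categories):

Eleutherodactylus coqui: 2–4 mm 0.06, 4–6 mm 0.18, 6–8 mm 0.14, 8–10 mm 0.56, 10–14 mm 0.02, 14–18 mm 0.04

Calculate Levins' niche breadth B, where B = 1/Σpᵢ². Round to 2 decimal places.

2.69

Σpᵢ² = 0.06² + 0.18² + 0.14² + 0.56² + 0.02² + 0.04² = 0.0036 + 0.0324 + 0.0196 + 0.3136 + 0.0004 + 0.0016 = 0.3712
B = 1 / 0.3712 = 2.6940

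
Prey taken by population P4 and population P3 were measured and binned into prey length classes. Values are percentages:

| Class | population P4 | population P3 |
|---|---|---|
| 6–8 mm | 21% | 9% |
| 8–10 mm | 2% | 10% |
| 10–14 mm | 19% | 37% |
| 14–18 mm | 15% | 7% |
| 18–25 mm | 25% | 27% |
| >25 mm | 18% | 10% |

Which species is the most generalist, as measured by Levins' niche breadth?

population P4

Convert percentages to proportions (divide by 100).
Σp_P4ᵢ² = 0.21² + 0.02² + 0.19² + 0.15² + 0.25² + 0.18² = 0.0441 + 0.0004 + 0.0361 + 0.0225 + 0.0625 + 0.0324 = 0.1980
B_P4 = 1 / 0.1980 = 5.0505
Σp_P3ᵢ² = 0.09² + 0.10² + 0.37² + 0.07² + 0.27² + 0.10² = 0.0081 + 0.0100 + 0.1369 + 0.0049 + 0.0729 + 0.0100 = 0.2428
B_P3 = 1 / 0.2428 = 4.1186
Highest B → broadest niche (most generalist): population P4 (B = 5.05).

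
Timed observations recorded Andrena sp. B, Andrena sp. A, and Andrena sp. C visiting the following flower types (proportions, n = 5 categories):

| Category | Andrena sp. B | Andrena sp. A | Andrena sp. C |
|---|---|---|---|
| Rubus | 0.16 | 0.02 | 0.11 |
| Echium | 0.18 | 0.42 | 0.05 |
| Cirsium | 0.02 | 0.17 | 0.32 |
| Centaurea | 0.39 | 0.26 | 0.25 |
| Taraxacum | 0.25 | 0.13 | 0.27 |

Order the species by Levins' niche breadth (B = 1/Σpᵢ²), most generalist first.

Andrena sp. C > Andrena sp. B > Andrena sp. A

Σp_Bᵢ² = 0.16² + 0.18² + 0.02² + 0.39² + 0.25² = 0.0256 + 0.0324 + 0.0004 + 0.1521 + 0.0625 = 0.2730
B_B = 1 / 0.2730 = 3.6630
Σp_Aᵢ² = 0.02² + 0.42² + 0.17² + 0.26² + 0.13² = 0.0004 + 0.1764 + 0.0289 + 0.0676 + 0.0169 = 0.2902
B_A = 1 / 0.2902 = 3.4459
Σp_Cᵢ² = 0.11² + 0.05² + 0.32² + 0.25² + 0.27² = 0.0121 + 0.0025 + 0.1024 + 0.0625 + 0.0729 = 0.2524
B_C = 1 / 0.2524 = 3.9620
Ranking by B (broadest → narrowest): Andrena sp. C (3.96) > Andrena sp. B (3.66) > Andrena sp. A (3.45)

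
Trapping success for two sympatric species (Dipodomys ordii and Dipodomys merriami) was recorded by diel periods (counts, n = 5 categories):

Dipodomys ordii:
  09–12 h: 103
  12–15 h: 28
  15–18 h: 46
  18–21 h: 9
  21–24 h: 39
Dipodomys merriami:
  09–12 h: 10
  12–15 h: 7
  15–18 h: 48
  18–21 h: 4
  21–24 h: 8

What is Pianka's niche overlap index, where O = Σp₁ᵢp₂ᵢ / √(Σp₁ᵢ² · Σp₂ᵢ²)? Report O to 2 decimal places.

0.61

Proportions for Dipodomys ordii (n=225): 103/225=0.4578, 28/225=0.1244, 46/225=0.2044, 9/225=0.0400, 39/225=0.1733
Proportions for Dipodomys merriami (n=77): 10/77=0.1299, 7/77=0.0909, 48/77=0.6234, 4/77=0.0519, 8/77=0.1039
Σ p₁ᵢp₂ᵢ = 0.059468 + 0.011308 + 0.127423 + 0.002076 + 0.018006 = 0.218281
Σp_1ᵢ² = 0.4578² + 0.1244² + 0.2044² + 0.0400² + 0.1733² = 0.209581 + 0.015475 + 0.041779 + 0.001600 + 0.030033 = 0.298468
Σp_2ᵢ² = 0.1299² + 0.0909² + 0.6234² + 0.0519² + 0.1039² = 0.016874 + 0.008263 + 0.388628 + 0.002694 + 0.010795 = 0.427254
O = 0.218281 / √(0.298468 × 0.427254) = 0.218281 / 0.3571017 = 0.6113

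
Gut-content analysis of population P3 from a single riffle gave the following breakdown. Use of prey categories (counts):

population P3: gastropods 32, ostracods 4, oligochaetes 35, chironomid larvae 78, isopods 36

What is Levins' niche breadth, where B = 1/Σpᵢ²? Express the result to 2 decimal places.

Proportions for population P3 (n=185): 32/185=0.1730, 4/185=0.0216, 35/185=0.1892, 78/185=0.4216, 36/185=0.1946
Σpᵢ² = 0.1730² + 0.0216² + 0.1892² + 0.4216² + 0.1946² = 0.029929 + 0.000467 + 0.035797 + 0.177747 + 0.037869 = 0.281809
B = 1 / 0.281809 = 3.5485

3.55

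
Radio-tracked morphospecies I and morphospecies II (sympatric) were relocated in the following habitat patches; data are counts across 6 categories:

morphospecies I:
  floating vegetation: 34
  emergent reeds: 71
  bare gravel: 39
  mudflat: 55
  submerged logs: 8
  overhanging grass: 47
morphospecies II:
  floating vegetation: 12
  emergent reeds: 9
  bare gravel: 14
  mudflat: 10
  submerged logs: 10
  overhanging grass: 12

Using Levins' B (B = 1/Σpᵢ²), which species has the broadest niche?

morphospecies II

Proportions for morphospecies I (n=254): 34/254=0.1339, 71/254=0.2795, 39/254=0.1535, 55/254=0.2165, 8/254=0.0315, 47/254=0.1850
Proportions for morphospecies II (n=67): 12/67=0.1791, 9/67=0.1343, 14/67=0.2090, 10/67=0.1493, 10/67=0.1493, 12/67=0.1791
Σp_Iᵢ² = 0.1339² + 0.2795² + 0.1535² + 0.2165² + 0.0315² + 0.1850² = 0.017929 + 0.078120 + 0.023562 + 0.046872 + 0.000992 + 0.034225 = 0.201700
B_I = 1 / 0.201700 = 4.9579
Σp_IIᵢ² = 0.1791² + 0.1343² + 0.2090² + 0.1493² + 0.1493² + 0.1791² = 0.032077 + 0.018036 + 0.043681 + 0.022290 + 0.022290 + 0.032077 = 0.170451
B_II = 1 / 0.170451 = 5.8668
Highest B → broadest niche (most generalist): morphospecies II (B = 5.87).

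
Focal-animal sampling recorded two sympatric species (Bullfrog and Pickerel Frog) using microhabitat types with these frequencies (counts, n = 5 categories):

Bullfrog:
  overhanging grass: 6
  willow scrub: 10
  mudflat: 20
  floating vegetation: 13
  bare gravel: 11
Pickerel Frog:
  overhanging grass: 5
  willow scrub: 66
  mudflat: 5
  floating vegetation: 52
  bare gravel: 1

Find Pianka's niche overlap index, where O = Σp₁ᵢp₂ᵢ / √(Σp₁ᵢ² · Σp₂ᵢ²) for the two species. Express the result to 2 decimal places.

0.61

Proportions for Bullfrog (n=60): 6/60=0.1000, 10/60=0.1667, 20/60=0.3333, 13/60=0.2167, 11/60=0.1833
Proportions for Pickerel Frog (n=129): 5/129=0.0388, 66/129=0.5116, 5/129=0.0388, 52/129=0.4031, 1/129=0.0078
Σ p₁ᵢp₂ᵢ = 0.003880 + 0.085284 + 0.012932 + 0.087352 + 0.001430 = 0.190878
Σp_1ᵢ² = 0.1000² + 0.1667² + 0.3333² + 0.2167² + 0.1833² = 0.010000 + 0.027789 + 0.111089 + 0.046959 + 0.033599 = 0.229436
Σp_2ᵢ² = 0.0388² + 0.5116² + 0.0388² + 0.4031² + 0.0078² = 0.001505 + 0.261735 + 0.001505 + 0.162490 + 0.000061 = 0.427296
O = 0.190878 / √(0.229436 × 0.427296) = 0.190878 / 0.3131087 = 0.6096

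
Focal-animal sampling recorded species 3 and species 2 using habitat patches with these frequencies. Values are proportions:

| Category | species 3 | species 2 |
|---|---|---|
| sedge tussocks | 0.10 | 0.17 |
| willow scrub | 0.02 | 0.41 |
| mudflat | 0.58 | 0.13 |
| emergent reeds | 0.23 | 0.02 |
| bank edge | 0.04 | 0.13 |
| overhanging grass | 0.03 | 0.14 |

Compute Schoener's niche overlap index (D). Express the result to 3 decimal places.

0.340

Σ|p₁ᵢ − p₂ᵢ| = 0.07 + 0.39 + 0.45 + 0.21 + 0.09 + 0.11 = 1.32
D = 1 − ½ × 1.32 = 1 − 0.660 = 0.34000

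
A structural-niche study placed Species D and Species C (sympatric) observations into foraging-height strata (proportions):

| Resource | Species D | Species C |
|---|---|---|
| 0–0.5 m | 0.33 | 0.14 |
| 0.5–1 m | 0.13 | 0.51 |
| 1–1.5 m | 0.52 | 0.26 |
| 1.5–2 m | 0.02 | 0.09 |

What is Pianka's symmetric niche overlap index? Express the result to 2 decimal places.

Σ p₁ᵢp₂ᵢ = 0.0462 + 0.0663 + 0.1352 + 0.0018 = 0.2495
Σp_1ᵢ² = 0.33² + 0.13² + 0.52² + 0.02² = 0.1089 + 0.0169 + 0.2704 + 0.0004 = 0.3966
Σp_2ᵢ² = 0.14² + 0.51² + 0.26² + 0.09² = 0.0196 + 0.2601 + 0.0676 + 0.0081 = 0.3554
O = 0.2495 / √(0.3966 × 0.3554) = 0.2495 / 0.37544 = 0.6646

0.66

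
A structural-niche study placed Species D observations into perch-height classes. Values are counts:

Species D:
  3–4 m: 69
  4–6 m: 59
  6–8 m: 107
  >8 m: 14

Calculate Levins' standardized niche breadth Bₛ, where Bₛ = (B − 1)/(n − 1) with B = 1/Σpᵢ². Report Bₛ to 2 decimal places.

Proportions for Species D (n=249): 69/249=0.2771, 59/249=0.2369, 107/249=0.4297, 14/249=0.0562
Σpᵢ² = 0.2771² + 0.2369² + 0.4297² + 0.0562² = 0.076784 + 0.056122 + 0.184642 + 0.003158 = 0.320706
B = 1 / 0.320706 = 3.1181
Bₛ = (B − 1)/(n − 1) = (3.1181 − 1)/(4 − 1) = 2.1181/3 = 0.7060

0.71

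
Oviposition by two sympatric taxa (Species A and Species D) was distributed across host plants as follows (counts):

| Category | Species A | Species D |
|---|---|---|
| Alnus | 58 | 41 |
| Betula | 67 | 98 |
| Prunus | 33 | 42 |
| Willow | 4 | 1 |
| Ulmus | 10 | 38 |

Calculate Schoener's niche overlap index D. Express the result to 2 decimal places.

Proportions for Species A (n=172): 58/172=0.3372, 67/172=0.3895, 33/172=0.1919, 4/172=0.0233, 10/172=0.0581
Proportions for Species D (n=220): 41/220=0.1864, 98/220=0.4455, 42/220=0.1909, 1/220=0.0045, 38/220=0.1727
Σ|p₁ᵢ − p₂ᵢ| = 0.1508 + 0.0560 + 0.0010 + 0.0188 + 0.1146 = 0.3412
D = 1 − ½ × 0.3412 = 1 − 0.17060 = 0.82940

0.83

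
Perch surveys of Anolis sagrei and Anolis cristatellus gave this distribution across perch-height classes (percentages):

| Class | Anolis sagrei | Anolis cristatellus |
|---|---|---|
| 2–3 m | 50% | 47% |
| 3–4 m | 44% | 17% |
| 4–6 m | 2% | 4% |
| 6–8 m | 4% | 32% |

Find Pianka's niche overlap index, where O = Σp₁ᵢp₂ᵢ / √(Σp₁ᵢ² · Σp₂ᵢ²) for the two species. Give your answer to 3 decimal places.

Convert percentages to proportions (divide by 100).
Σ p₁ᵢp₂ᵢ = 0.2350 + 0.0748 + 0.0008 + 0.0128 = 0.3234
Σp_1ᵢ² = 0.50² + 0.44² + 0.02² + 0.04² = 0.2500 + 0.1936 + 0.0004 + 0.0016 = 0.4456
Σp_2ᵢ² = 0.47² + 0.17² + 0.04² + 0.32² = 0.2209 + 0.0289 + 0.0016 + 0.1024 = 0.3538
O = 0.3234 / √(0.4456 × 0.3538) = 0.3234 / 0.397056 = 0.81449

0.814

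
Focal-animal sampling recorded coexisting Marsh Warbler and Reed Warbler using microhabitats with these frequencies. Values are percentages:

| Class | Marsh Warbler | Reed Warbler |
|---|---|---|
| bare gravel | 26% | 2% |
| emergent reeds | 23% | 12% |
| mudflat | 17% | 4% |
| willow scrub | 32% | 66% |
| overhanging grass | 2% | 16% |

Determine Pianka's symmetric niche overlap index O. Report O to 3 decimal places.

0.732

Convert percentages to proportions (divide by 100).
Σ p₁ᵢp₂ᵢ = 0.0052 + 0.0276 + 0.0068 + 0.2112 + 0.0032 = 0.2540
Σp_1ᵢ² = 0.26² + 0.23² + 0.17² + 0.32² + 0.02² = 0.0676 + 0.0529 + 0.0289 + 0.1024 + 0.0004 = 0.2522
Σp_2ᵢ² = 0.02² + 0.12² + 0.04² + 0.66² + 0.16² = 0.0004 + 0.0144 + 0.0016 + 0.4356 + 0.0256 = 0.4776
O = 0.2540 / √(0.2522 × 0.4776) = 0.2540 / 0.347060 = 0.73186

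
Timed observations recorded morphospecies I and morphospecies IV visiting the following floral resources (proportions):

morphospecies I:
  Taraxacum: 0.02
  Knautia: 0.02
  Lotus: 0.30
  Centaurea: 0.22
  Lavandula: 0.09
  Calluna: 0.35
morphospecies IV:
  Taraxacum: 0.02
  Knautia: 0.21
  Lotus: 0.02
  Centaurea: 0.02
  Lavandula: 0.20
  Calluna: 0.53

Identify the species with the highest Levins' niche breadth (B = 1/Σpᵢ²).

Σp_Iᵢ² = 0.02² + 0.02² + 0.30² + 0.22² + 0.09² + 0.35² = 0.0004 + 0.0004 + 0.0900 + 0.0484 + 0.0081 + 0.1225 = 0.2698
B_I = 1 / 0.2698 = 3.7064
Σp_IVᵢ² = 0.02² + 0.21² + 0.02² + 0.02² + 0.20² + 0.53² = 0.0004 + 0.0441 + 0.0004 + 0.0004 + 0.0400 + 0.2809 = 0.3662
B_IV = 1 / 0.3662 = 2.7307
Highest B → broadest niche (most generalist): morphospecies I (B = 3.71).

morphospecies I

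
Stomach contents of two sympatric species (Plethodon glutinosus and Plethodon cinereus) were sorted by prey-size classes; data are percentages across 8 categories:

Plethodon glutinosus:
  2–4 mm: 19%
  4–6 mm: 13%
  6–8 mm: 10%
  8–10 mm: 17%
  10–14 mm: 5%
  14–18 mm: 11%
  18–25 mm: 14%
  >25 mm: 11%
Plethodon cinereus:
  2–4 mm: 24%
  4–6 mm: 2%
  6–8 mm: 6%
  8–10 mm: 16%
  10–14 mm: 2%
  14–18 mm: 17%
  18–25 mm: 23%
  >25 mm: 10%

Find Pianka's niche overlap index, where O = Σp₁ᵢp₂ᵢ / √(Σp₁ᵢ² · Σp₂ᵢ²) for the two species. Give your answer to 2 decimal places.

Convert percentages to proportions (divide by 100).
Σ p₁ᵢp₂ᵢ = 0.0456 + 0.0026 + 0.0060 + 0.0272 + 0.0010 + 0.0187 + 0.0322 + 0.0110 = 0.1443
Σp_1ᵢ² = 0.19² + 0.13² + 0.10² + 0.17² + 0.05² + 0.11² + 0.14² + 0.11² = 0.0361 + 0.0169 + 0.0100 + 0.0289 + 0.0025 + 0.0121 + 0.0196 + 0.0121 = 0.1382
Σp_2ᵢ² = 0.24² + 0.02² + 0.06² + 0.16² + 0.02² + 0.17² + 0.23² + 0.10² = 0.0576 + 0.0004 + 0.0036 + 0.0256 + 0.0004 + 0.0289 + 0.0529 + 0.0100 = 0.1794
O = 0.1443 / √(0.1382 × 0.1794) = 0.1443 / 0.15746 = 0.9164

0.92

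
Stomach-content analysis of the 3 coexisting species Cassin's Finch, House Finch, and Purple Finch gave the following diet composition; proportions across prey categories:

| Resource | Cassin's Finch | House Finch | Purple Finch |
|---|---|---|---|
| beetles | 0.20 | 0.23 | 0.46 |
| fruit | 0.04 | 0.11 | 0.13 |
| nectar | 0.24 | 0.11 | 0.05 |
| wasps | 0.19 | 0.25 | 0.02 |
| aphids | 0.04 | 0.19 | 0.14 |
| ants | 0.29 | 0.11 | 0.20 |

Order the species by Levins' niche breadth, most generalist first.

Σp_Cassᵢ² = 0.20² + 0.04² + 0.24² + 0.19² + 0.04² + 0.29² = 0.0400 + 0.0016 + 0.0576 + 0.0361 + 0.0016 + 0.0841 = 0.2210
B_Cass = 1 / 0.2210 = 4.5249
Σp_Housᵢ² = 0.23² + 0.11² + 0.11² + 0.25² + 0.19² + 0.11² = 0.0529 + 0.0121 + 0.0121 + 0.0625 + 0.0361 + 0.0121 = 0.1878
B_Hous = 1 / 0.1878 = 5.3248
Σp_Purpᵢ² = 0.46² + 0.13² + 0.05² + 0.02² + 0.14² + 0.20² = 0.2116 + 0.0169 + 0.0025 + 0.0004 + 0.0196 + 0.0400 = 0.2910
B_Purp = 1 / 0.2910 = 3.4364
Ranking by B (broadest → narrowest): House Finch (5.32) > Cassin's Finch (4.52) > Purple Finch (3.44)

House Finch > Cassin's Finch > Purple Finch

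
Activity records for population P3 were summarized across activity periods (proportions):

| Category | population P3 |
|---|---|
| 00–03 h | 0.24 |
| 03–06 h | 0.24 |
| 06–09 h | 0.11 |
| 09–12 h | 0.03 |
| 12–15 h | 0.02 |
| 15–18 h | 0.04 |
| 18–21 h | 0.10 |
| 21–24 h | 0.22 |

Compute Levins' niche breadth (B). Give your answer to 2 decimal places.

5.30

Σpᵢ² = 0.24² + 0.24² + 0.11² + 0.03² + 0.02² + 0.04² + 0.10² + 0.22² = 0.0576 + 0.0576 + 0.0121 + 0.0009 + 0.0004 + 0.0016 + 0.0100 + 0.0484 = 0.1886
B = 1 / 0.1886 = 5.3022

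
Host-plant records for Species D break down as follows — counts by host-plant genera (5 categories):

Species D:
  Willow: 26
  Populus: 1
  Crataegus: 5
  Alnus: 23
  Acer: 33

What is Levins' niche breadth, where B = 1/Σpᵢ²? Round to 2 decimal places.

3.34

Proportions for Species D (n=88): 26/88=0.2955, 1/88=0.0114, 5/88=0.0568, 23/88=0.2614, 33/88=0.3750
Σpᵢ² = 0.2955² + 0.0114² + 0.0568² + 0.2614² + 0.3750² = 0.087320 + 0.000130 + 0.003226 + 0.068330 + 0.140625 = 0.299631
B = 1 / 0.299631 = 3.3374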